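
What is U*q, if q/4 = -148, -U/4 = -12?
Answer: -28416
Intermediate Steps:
U = 48 (U = -4*(-12) = 48)
q = -592 (q = 4*(-148) = -592)
U*q = 48*(-592) = -28416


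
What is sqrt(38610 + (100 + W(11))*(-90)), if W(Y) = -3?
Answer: 6*sqrt(830) ≈ 172.86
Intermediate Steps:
sqrt(38610 + (100 + W(11))*(-90)) = sqrt(38610 + (100 - 3)*(-90)) = sqrt(38610 + 97*(-90)) = sqrt(38610 - 8730) = sqrt(29880) = 6*sqrt(830)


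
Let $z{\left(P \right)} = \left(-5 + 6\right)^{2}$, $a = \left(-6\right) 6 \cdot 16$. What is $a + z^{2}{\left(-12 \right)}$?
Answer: $-575$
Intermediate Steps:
$a = -576$ ($a = \left(-36\right) 16 = -576$)
$z{\left(P \right)} = 1$ ($z{\left(P \right)} = 1^{2} = 1$)
$a + z^{2}{\left(-12 \right)} = -576 + 1^{2} = -576 + 1 = -575$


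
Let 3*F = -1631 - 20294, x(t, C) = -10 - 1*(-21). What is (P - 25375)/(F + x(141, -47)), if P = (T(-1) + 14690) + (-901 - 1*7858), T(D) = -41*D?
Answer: 58209/21892 ≈ 2.6589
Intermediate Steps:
x(t, C) = 11 (x(t, C) = -10 + 21 = 11)
P = 5972 (P = (-41*(-1) + 14690) + (-901 - 1*7858) = (41 + 14690) + (-901 - 7858) = 14731 - 8759 = 5972)
F = -21925/3 (F = (-1631 - 20294)/3 = (⅓)*(-21925) = -21925/3 ≈ -7308.3)
(P - 25375)/(F + x(141, -47)) = (5972 - 25375)/(-21925/3 + 11) = -19403/(-21892/3) = -19403*(-3/21892) = 58209/21892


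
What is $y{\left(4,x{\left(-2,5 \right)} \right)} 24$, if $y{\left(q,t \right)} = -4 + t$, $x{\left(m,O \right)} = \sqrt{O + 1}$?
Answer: $-96 + 24 \sqrt{6} \approx -37.212$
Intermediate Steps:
$x{\left(m,O \right)} = \sqrt{1 + O}$
$y{\left(4,x{\left(-2,5 \right)} \right)} 24 = \left(-4 + \sqrt{1 + 5}\right) 24 = \left(-4 + \sqrt{6}\right) 24 = -96 + 24 \sqrt{6}$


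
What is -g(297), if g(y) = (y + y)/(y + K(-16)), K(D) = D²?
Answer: -594/553 ≈ -1.0741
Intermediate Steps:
g(y) = 2*y/(256 + y) (g(y) = (y + y)/(y + (-16)²) = (2*y)/(y + 256) = (2*y)/(256 + y) = 2*y/(256 + y))
-g(297) = -2*297/(256 + 297) = -2*297/553 = -1*594/553 = -594/553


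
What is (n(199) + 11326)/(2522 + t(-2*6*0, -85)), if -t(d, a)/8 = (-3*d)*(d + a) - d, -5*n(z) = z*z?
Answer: 17029/12610 ≈ 1.3504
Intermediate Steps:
n(z) = -z**2/5 (n(z) = -z*z/5 = -z**2/5)
t(d, a) = 8*d + 24*d*(a + d) (t(d, a) = -8*((-3*d)*(d + a) - d) = -8*((-3*d)*(a + d) - d) = -8*(-3*d*(a + d) - d) = -8*(-d - 3*d*(a + d)) = 8*d + 24*d*(a + d))
(n(199) + 11326)/(2522 + t(-2*6*0, -85)) = (-1/5*199**2 + 11326)/(2522 + 8*(-2*6*0)*(1 + 3*(-85) + 3*(-2*6*0))) = (-1/5*39601 + 11326)/(2522 + 8*(-12*0)*(1 - 255 + 3*(-12*0))) = (-39601/5 + 11326)/(2522 + 8*0*(1 - 255 + 3*0)) = 17029/(5*(2522 + 8*0*(1 - 255 + 0))) = 17029/(5*(2522 + 8*0*(-254))) = 17029/(5*(2522 + 0)) = (17029/5)/2522 = (17029/5)*(1/2522) = 17029/12610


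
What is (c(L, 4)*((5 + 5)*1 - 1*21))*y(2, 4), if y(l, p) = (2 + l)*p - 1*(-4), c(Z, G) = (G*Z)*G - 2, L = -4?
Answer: 14520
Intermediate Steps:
c(Z, G) = -2 + Z*G² (c(Z, G) = Z*G² - 2 = -2 + Z*G²)
y(l, p) = 4 + p*(2 + l) (y(l, p) = p*(2 + l) + 4 = 4 + p*(2 + l))
(c(L, 4)*((5 + 5)*1 - 1*21))*y(2, 4) = ((-2 - 4*4²)*((5 + 5)*1 - 1*21))*(4 + 2*4 + 2*4) = ((-2 - 4*16)*(10*1 - 21))*(4 + 8 + 8) = ((-2 - 64)*(10 - 21))*20 = -66*(-11)*20 = 726*20 = 14520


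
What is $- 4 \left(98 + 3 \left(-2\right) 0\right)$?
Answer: $-392$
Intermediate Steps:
$- 4 \left(98 + 3 \left(-2\right) 0\right) = - 4 \left(98 - 0\right) = - 4 \left(98 + 0\right) = \left(-4\right) 98 = -392$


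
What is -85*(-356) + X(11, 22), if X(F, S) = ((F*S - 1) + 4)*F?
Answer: 32955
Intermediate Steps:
X(F, S) = F*(3 + F*S) (X(F, S) = ((-1 + F*S) + 4)*F = (3 + F*S)*F = F*(3 + F*S))
-85*(-356) + X(11, 22) = -85*(-356) + 11*(3 + 11*22) = 30260 + 11*(3 + 242) = 30260 + 11*245 = 30260 + 2695 = 32955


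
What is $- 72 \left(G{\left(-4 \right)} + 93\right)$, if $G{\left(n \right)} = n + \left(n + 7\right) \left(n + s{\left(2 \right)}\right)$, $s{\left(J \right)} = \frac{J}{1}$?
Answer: $-5976$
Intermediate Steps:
$s{\left(J \right)} = J$ ($s{\left(J \right)} = J 1 = J$)
$G{\left(n \right)} = n + \left(2 + n\right) \left(7 + n\right)$ ($G{\left(n \right)} = n + \left(n + 7\right) \left(n + 2\right) = n + \left(7 + n\right) \left(2 + n\right) = n + \left(2 + n\right) \left(7 + n\right)$)
$- 72 \left(G{\left(-4 \right)} + 93\right) = - 72 \left(\left(14 + \left(-4\right)^{2} + 10 \left(-4\right)\right) + 93\right) = - 72 \left(\left(14 + 16 - 40\right) + 93\right) = - 72 \left(-10 + 93\right) = \left(-72\right) 83 = -5976$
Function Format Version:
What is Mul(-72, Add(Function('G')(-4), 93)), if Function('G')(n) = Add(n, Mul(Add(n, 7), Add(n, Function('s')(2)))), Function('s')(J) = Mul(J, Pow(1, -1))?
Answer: -5976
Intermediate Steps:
Function('s')(J) = J (Function('s')(J) = Mul(J, 1) = J)
Function('G')(n) = Add(n, Mul(Add(2, n), Add(7, n))) (Function('G')(n) = Add(n, Mul(Add(n, 7), Add(n, 2))) = Add(n, Mul(Add(7, n), Add(2, n))) = Add(n, Mul(Add(2, n), Add(7, n))))
Mul(-72, Add(Function('G')(-4), 93)) = Mul(-72, Add(Add(14, Pow(-4, 2), Mul(10, -4)), 93)) = Mul(-72, Add(Add(14, 16, -40), 93)) = Mul(-72, Add(-10, 93)) = Mul(-72, 83) = -5976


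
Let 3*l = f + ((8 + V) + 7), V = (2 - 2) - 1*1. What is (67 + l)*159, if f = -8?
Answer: 10971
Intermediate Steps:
V = -1 (V = 0 - 1 = -1)
l = 2 (l = (-8 + ((8 - 1) + 7))/3 = (-8 + (7 + 7))/3 = (-8 + 14)/3 = (⅓)*6 = 2)
(67 + l)*159 = (67 + 2)*159 = 69*159 = 10971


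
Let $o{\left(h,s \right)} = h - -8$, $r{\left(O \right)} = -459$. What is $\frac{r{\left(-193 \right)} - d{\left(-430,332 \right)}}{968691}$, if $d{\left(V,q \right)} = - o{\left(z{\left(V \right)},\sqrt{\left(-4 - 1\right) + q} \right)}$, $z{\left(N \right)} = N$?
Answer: $- \frac{881}{968691} \approx -0.00090947$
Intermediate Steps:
$o{\left(h,s \right)} = 8 + h$ ($o{\left(h,s \right)} = h + 8 = 8 + h$)
$d{\left(V,q \right)} = -8 - V$ ($d{\left(V,q \right)} = - (8 + V) = -8 - V$)
$\frac{r{\left(-193 \right)} - d{\left(-430,332 \right)}}{968691} = \frac{-459 - \left(-8 - -430\right)}{968691} = \left(-459 - \left(-8 + 430\right)\right) \frac{1}{968691} = \left(-459 - 422\right) \frac{1}{968691} = \left(-881\right) \frac{1}{968691} = - \frac{881}{968691}$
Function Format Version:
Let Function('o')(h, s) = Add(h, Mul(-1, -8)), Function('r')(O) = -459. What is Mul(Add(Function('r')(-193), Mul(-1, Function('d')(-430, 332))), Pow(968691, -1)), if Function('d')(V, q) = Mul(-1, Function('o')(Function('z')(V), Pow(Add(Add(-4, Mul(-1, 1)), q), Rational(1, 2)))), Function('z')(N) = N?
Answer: Rational(-881, 968691) ≈ -0.00090947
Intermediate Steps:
Function('o')(h, s) = Add(8, h) (Function('o')(h, s) = Add(h, 8) = Add(8, h))
Function('d')(V, q) = Add(-8, Mul(-1, V)) (Function('d')(V, q) = Mul(-1, Add(8, V)) = Add(-8, Mul(-1, V)))
Mul(Add(Function('r')(-193), Mul(-1, Function('d')(-430, 332))), Pow(968691, -1)) = Mul(Add(-459, Mul(-1, Add(-8, Mul(-1, -430)))), Pow(968691, -1)) = Mul(Add(-459, Mul(-1, Add(-8, 430))), Rational(1, 968691)) = Mul(Add(-459, Mul(-1, 422)), Rational(1, 968691)) = Mul(Add(-459, -422), Rational(1, 968691)) = Mul(-881, Rational(1, 968691)) = Rational(-881, 968691)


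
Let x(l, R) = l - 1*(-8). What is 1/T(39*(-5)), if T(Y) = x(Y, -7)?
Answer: -1/187 ≈ -0.0053476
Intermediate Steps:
x(l, R) = 8 + l (x(l, R) = l + 8 = 8 + l)
T(Y) = 8 + Y
1/T(39*(-5)) = 1/(8 + 39*(-5)) = 1/(8 - 195) = 1/(-187) = -1/187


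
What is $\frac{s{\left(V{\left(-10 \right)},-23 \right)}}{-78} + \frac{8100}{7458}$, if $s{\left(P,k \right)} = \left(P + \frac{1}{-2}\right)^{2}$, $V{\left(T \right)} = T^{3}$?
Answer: $- \frac{1658850681}{129272} \approx -12832.0$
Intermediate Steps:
$s{\left(P,k \right)} = \left(- \frac{1}{2} + P\right)^{2}$ ($s{\left(P,k \right)} = \left(P - \frac{1}{2}\right)^{2} = \left(- \frac{1}{2} + P\right)^{2}$)
$\frac{s{\left(V{\left(-10 \right)},-23 \right)}}{-78} + \frac{8100}{7458} = \frac{\frac{1}{4} \left(-1 + 2 \left(-10\right)^{3}\right)^{2}}{-78} + \frac{8100}{7458} = \frac{\left(-1 + 2 \left(-1000\right)\right)^{2}}{4} \left(- \frac{1}{78}\right) + 8100 \cdot \frac{1}{7458} = \frac{\left(-1 - 2000\right)^{2}}{4} \left(- \frac{1}{78}\right) + \frac{1350}{1243} = \frac{\left(-2001\right)^{2}}{4} \left(- \frac{1}{78}\right) + \frac{1350}{1243} = \frac{1}{4} \cdot 4004001 \left(- \frac{1}{78}\right) + \frac{1350}{1243} = \frac{4004001}{4} \left(- \frac{1}{78}\right) + \frac{1350}{1243} = - \frac{1334667}{104} + \frac{1350}{1243} = - \frac{1658850681}{129272}$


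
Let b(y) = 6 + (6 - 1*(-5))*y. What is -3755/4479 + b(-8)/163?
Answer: -979343/730077 ≈ -1.3414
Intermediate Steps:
b(y) = 6 + 11*y (b(y) = 6 + (6 + 5)*y = 6 + 11*y)
-3755/4479 + b(-8)/163 = -3755/4479 + (6 + 11*(-8))/163 = -3755*1/4479 + (6 - 88)*(1/163) = -3755/4479 - 82*1/163 = -3755/4479 - 82/163 = -979343/730077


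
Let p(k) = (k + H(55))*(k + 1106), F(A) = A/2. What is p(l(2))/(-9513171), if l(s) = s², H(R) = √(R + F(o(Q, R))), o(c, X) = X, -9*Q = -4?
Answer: -1480/3171057 - 185*√330/3171057 ≈ -0.0015265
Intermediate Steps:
Q = 4/9 (Q = -⅑*(-4) = 4/9 ≈ 0.44444)
F(A) = A/2 (F(A) = A*(½) = A/2)
H(R) = √6*√R/2 (H(R) = √(R + R/2) = √(3*R/2) = √6*√R/2)
p(k) = (1106 + k)*(k + √330/2) (p(k) = (k + √6*√55/2)*(k + 1106) = (k + √330/2)*(1106 + k) = (1106 + k)*(k + √330/2))
p(l(2))/(-9513171) = ((2²)² + 553*√330 + 1106*2² + (½)*2²*√330)/(-9513171) = (4² + 553*√330 + 1106*4 + (½)*4*√330)*(-1/9513171) = (16 + 553*√330 + 4424 + 2*√330)*(-1/9513171) = (4440 + 555*√330)*(-1/9513171) = -1480/3171057 - 185*√330/3171057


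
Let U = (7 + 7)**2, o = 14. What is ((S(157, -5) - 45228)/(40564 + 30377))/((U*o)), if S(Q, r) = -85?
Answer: -45313/194662104 ≈ -0.00023278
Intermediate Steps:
U = 196 (U = 14**2 = 196)
((S(157, -5) - 45228)/(40564 + 30377))/((U*o)) = ((-85 - 45228)/(40564 + 30377))/((196*14)) = -45313/70941/2744 = -45313*1/70941*(1/2744) = -45313/70941*1/2744 = -45313/194662104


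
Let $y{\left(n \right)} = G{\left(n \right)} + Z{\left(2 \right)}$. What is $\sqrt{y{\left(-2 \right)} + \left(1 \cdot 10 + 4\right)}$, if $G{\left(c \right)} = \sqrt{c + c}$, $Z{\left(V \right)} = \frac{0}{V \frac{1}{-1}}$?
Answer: $\sqrt{14 + 2 i} \approx 3.7511 + 0.26659 i$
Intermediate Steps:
$Z{\left(V \right)} = 0$ ($Z{\left(V \right)} = \frac{0}{V \left(-1\right)} = \frac{0}{\left(-1\right) V} = 0 \left(- \frac{1}{V}\right) = 0$)
$G{\left(c \right)} = \sqrt{2} \sqrt{c}$ ($G{\left(c \right)} = \sqrt{2 c} = \sqrt{2} \sqrt{c}$)
$y{\left(n \right)} = \sqrt{2} \sqrt{n}$ ($y{\left(n \right)} = \sqrt{2} \sqrt{n} + 0 = \sqrt{2} \sqrt{n}$)
$\sqrt{y{\left(-2 \right)} + \left(1 \cdot 10 + 4\right)} = \sqrt{\sqrt{2} \sqrt{-2} + \left(1 \cdot 10 + 4\right)} = \sqrt{\sqrt{2} i \sqrt{2} + \left(10 + 4\right)} = \sqrt{2 i + 14} = \sqrt{14 + 2 i}$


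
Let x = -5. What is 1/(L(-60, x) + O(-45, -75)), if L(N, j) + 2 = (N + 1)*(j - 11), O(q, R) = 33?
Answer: 1/975 ≈ 0.0010256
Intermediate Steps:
L(N, j) = -2 + (1 + N)*(-11 + j) (L(N, j) = -2 + (N + 1)*(j - 11) = -2 + (1 + N)*(-11 + j))
1/(L(-60, x) + O(-45, -75)) = 1/((-13 - 5 - 11*(-60) - 60*(-5)) + 33) = 1/((-13 - 5 + 660 + 300) + 33) = 1/(942 + 33) = 1/975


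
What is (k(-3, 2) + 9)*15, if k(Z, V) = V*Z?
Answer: 45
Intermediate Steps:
(k(-3, 2) + 9)*15 = (2*(-3) + 9)*15 = (-6 + 9)*15 = 3*15 = 45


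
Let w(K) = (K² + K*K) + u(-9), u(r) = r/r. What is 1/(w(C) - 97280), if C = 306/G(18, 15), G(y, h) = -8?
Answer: -8/754823 ≈ -1.0599e-5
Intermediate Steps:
u(r) = 1
C = -153/4 (C = 306/(-8) = 306*(-⅛) = -153/4 ≈ -38.250)
w(K) = 1 + 2*K² (w(K) = (K² + K*K) + 1 = (K² + K²) + 1 = 2*K² + 1 = 1 + 2*K²)
1/(w(C) - 97280) = 1/((1 + 2*(-153/4)²) - 97280) = 1/((1 + 2*(23409/16)) - 97280) = 1/((1 + 23409/8) - 97280) = 1/(23417/8 - 97280) = 1/(-754823/8) = -8/754823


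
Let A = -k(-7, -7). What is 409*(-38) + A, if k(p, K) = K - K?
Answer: -15542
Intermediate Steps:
k(p, K) = 0
A = 0 (A = -1*0 = 0)
409*(-38) + A = 409*(-38) + 0 = -15542 + 0 = -15542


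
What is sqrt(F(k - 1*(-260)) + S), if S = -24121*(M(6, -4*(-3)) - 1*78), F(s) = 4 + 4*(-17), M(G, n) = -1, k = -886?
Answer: sqrt(1905495) ≈ 1380.4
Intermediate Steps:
F(s) = -64 (F(s) = 4 - 68 = -64)
S = 1905559 (S = -24121*(-1 - 1*78) = -24121*(-1 - 78) = -24121*(-79) = 1905559)
sqrt(F(k - 1*(-260)) + S) = sqrt(-64 + 1905559) = sqrt(1905495)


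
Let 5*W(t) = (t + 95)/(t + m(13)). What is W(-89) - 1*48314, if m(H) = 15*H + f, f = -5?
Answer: -24398564/505 ≈ -48314.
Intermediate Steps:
m(H) = -5 + 15*H (m(H) = 15*H - 5 = -5 + 15*H)
W(t) = (95 + t)/(5*(190 + t)) (W(t) = ((t + 95)/(t + (-5 + 15*13)))/5 = ((95 + t)/(t + (-5 + 195)))/5 = ((95 + t)/(t + 190))/5 = ((95 + t)/(190 + t))/5 = (95 + t)/(5*(190 + t)))
W(-89) - 1*48314 = (95 - 89)/(5*(190 - 89)) - 1*48314 = (1/5)*6/101 - 48314 = (1/5)*(1/101)*6 - 48314 = 6/505 - 48314 = -24398564/505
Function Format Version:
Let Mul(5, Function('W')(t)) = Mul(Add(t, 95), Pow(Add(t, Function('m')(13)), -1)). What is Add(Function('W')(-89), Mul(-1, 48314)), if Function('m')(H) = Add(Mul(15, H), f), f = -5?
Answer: Rational(-24398564, 505) ≈ -48314.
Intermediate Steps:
Function('m')(H) = Add(-5, Mul(15, H)) (Function('m')(H) = Add(Mul(15, H), -5) = Add(-5, Mul(15, H)))
Function('W')(t) = Mul(Rational(1, 5), Pow(Add(190, t), -1), Add(95, t)) (Function('W')(t) = Mul(Rational(1, 5), Mul(Add(t, 95), Pow(Add(t, Add(-5, Mul(15, 13))), -1))) = Mul(Rational(1, 5), Mul(Add(95, t), Pow(Add(t, Add(-5, 195)), -1))) = Mul(Rational(1, 5), Mul(Add(95, t), Pow(Add(t, 190), -1))) = Mul(Rational(1, 5), Mul(Add(95, t), Pow(Add(190, t), -1))) = Mul(Rational(1, 5), Mul(Pow(Add(190, t), -1), Add(95, t))) = Mul(Rational(1, 5), Pow(Add(190, t), -1), Add(95, t)))
Add(Function('W')(-89), Mul(-1, 48314)) = Add(Mul(Rational(1, 5), Pow(Add(190, -89), -1), Add(95, -89)), Mul(-1, 48314)) = Add(Mul(Rational(1, 5), Pow(101, -1), 6), -48314) = Add(Mul(Rational(1, 5), Rational(1, 101), 6), -48314) = Add(Rational(6, 505), -48314) = Rational(-24398564, 505)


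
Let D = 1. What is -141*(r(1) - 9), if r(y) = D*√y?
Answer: 1128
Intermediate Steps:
r(y) = √y (r(y) = 1*√y = √y)
-141*(r(1) - 9) = -141*(√1 - 9) = -141*(1 - 9) = -141*(-8) = 1128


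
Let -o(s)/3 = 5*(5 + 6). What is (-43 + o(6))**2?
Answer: 43264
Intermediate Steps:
o(s) = -165 (o(s) = -15*(5 + 6) = -15*11 = -3*55 = -165)
(-43 + o(6))**2 = (-43 - 165)**2 = (-208)**2 = 43264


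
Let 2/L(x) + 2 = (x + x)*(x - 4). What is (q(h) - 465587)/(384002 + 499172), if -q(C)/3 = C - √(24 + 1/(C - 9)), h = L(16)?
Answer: -44463560/84343117 + 3*√70508438/1517292932 ≈ -0.52716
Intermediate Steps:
L(x) = 2/(-2 + 2*x*(-4 + x)) (L(x) = 2/(-2 + (x + x)*(x - 4)) = 2/(-2 + (2*x)*(-4 + x)) = 2/(-2 + 2*x*(-4 + x)))
h = 1/191 (h = 1/(-1 + 16² - 4*16) = 1/(-1 + 256 - 64) = 1/191 ≈ 0.0052356)
q(C) = -3*C + 3*√(24 + 1/(-9 + C)) (q(C) = -3*(C - √(24 + 1/(C - 9))) = -3*(C - √(24 + 1/(-9 + C))) = -3*C + 3*√(24 + 1/(-9 + C)))
(q(h) - 465587)/(384002 + 499172) = ((-3*1/191 + 3*√((-215 + 24*(1/191))/(-9 + 1/191))) - 465587)/(384002 + 499172) = ((-3/191 + 3*√((-215 + 24/191)/(-1718/191))) - 465587)/883174 = ((-3/191 + 3*√(-191/1718*(-41041/191))) - 465587)*(1/883174) = ((-3/191 + 3*√(41041/1718)) - 465587)*(1/883174) = ((-3/191 + 3*(√70508438/1718)) - 465587)*(1/883174) = ((-3/191 + 3*√70508438/1718) - 465587)*(1/883174) = (-88927120/191 + 3*√70508438/1718)*(1/883174) = -44463560/84343117 + 3*√70508438/1517292932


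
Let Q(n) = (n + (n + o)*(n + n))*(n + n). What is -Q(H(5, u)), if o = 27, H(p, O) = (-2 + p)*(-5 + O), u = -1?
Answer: -12312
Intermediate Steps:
H(p, O) = (-5 + O)*(-2 + p)
Q(n) = 2*n*(n + 2*n*(27 + n)) (Q(n) = (n + (n + 27)*(n + n))*(n + n) = (n + (27 + n)*(2*n))*(2*n) = (n + 2*n*(27 + n))*(2*n) = 2*n*(n + 2*n*(27 + n)))
-Q(H(5, u)) = -(10 - 5*5 - 2*(-1) - 1*5)²*(110 + 4*(10 - 5*5 - 2*(-1) - 1*5)) = -(10 - 25 + 2 - 5)²*(110 + 4*(10 - 25 + 2 - 5)) = -(-18)²*(110 + 4*(-18)) = -324*(110 - 72) = -324*38 = -1*12312 = -12312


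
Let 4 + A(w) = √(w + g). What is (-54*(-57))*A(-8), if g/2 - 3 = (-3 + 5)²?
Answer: -12312 + 3078*√6 ≈ -4772.5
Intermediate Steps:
g = 14 (g = 6 + 2*(-3 + 5)² = 6 + 2*2² = 6 + 2*4 = 6 + 8 = 14)
A(w) = -4 + √(14 + w) (A(w) = -4 + √(w + 14) = -4 + √(14 + w))
(-54*(-57))*A(-8) = (-54*(-57))*(-4 + √(14 - 8)) = 3078*(-4 + √6) = -12312 + 3078*√6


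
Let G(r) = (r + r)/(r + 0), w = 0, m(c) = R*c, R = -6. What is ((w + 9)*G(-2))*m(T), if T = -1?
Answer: 108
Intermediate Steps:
m(c) = -6*c
G(r) = 2 (G(r) = (2*r)/r = 2)
((w + 9)*G(-2))*m(T) = ((0 + 9)*2)*(-6*(-1)) = (9*2)*6 = 18*6 = 108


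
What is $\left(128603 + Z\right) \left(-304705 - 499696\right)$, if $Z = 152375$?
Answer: $-226018984178$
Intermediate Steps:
$\left(128603 + Z\right) \left(-304705 - 499696\right) = \left(128603 + 152375\right) \left(-304705 - 499696\right) = 280978 \left(-804401\right) = -226018984178$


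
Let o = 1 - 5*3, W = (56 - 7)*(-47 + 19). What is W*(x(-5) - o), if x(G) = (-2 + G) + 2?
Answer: -12348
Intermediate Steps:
x(G) = G
W = -1372 (W = 49*(-28) = -1372)
o = -14 (o = 1 - 15 = -14)
W*(x(-5) - o) = -1372*(-5 - 1*(-14)) = -1372*(-5 + 14) = -1372*9 = -12348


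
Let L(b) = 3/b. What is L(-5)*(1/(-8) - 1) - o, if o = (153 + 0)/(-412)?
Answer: 4311/4120 ≈ 1.0464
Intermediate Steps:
o = -153/412 (o = 153*(-1/412) = -153/412 ≈ -0.37136)
L(-5)*(1/(-8) - 1) - o = (3/(-5))*(1/(-8) - 1) - 1*(-153/412) = (3*(-⅕))*(-⅛ - 1) + 153/412 = -⅗*(-9/8) + 153/412 = 27/40 + 153/412 = 4311/4120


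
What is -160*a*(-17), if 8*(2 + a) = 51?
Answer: 11900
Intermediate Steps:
a = 35/8 (a = -2 + (⅛)*51 = -2 + 51/8 = 35/8 ≈ 4.3750)
-160*a*(-17) = -160*35/8*(-17) = -700*(-17) = 11900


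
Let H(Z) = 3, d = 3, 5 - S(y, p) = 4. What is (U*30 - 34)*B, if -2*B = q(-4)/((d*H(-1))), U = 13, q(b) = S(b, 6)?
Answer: -178/9 ≈ -19.778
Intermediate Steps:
S(y, p) = 1 (S(y, p) = 5 - 1*4 = 5 - 4 = 1)
q(b) = 1
B = -1/18 (B = -1/(2*(3*3)) = -1/(2*9) = -½*⅑ = -1/18 ≈ -0.055556)
(U*30 - 34)*B = (13*30 - 34)*(-1/18) = (390 - 34)*(-1/18) = 356*(-1/18) = -178/9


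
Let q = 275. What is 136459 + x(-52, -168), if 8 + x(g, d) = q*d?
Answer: 90251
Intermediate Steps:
x(g, d) = -8 + 275*d
136459 + x(-52, -168) = 136459 + (-8 + 275*(-168)) = 136459 + (-8 - 46200) = 136459 - 46208 = 90251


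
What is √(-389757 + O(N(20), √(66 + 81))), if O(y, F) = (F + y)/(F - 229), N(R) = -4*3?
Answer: √(-89254341 + 2728292*√3)/√(229 - 7*√3) ≈ 624.31*I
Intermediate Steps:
N(R) = -12
O(y, F) = (F + y)/(-229 + F)
√(-389757 + O(N(20), √(66 + 81))) = √(-389757 + (√(66 + 81) - 12)/(-229 + √(66 + 81))) = √(-389757 + (√147 - 12)/(-229 + √147)) = √(-389757 + (7*√3 - 12)/(-229 + 7*√3)) = √(-389757 + (-12 + 7*√3)/(-229 + 7*√3))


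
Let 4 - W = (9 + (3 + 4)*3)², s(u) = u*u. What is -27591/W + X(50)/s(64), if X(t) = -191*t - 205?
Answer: 814627/28672 ≈ 28.412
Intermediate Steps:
s(u) = u²
X(t) = -205 - 191*t
W = -896 (W = 4 - (9 + (3 + 4)*3)² = 4 - (9 + 7*3)² = 4 - (9 + 21)² = 4 - 1*30² = 4 - 1*900 = 4 - 900 = -896)
-27591/W + X(50)/s(64) = -27591/(-896) + (-205 - 191*50)/(64²) = -27591*(-1/896) + (-205 - 9550)/4096 = 27591/896 - 9755*1/4096 = 27591/896 - 9755/4096 = 814627/28672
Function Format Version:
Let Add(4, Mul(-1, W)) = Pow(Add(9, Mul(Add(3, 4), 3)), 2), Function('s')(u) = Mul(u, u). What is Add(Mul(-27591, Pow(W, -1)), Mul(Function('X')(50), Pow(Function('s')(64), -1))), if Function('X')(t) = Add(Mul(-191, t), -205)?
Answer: Rational(814627, 28672) ≈ 28.412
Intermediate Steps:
Function('s')(u) = Pow(u, 2)
Function('X')(t) = Add(-205, Mul(-191, t))
W = -896 (W = Add(4, Mul(-1, Pow(Add(9, Mul(Add(3, 4), 3)), 2))) = Add(4, Mul(-1, Pow(Add(9, Mul(7, 3)), 2))) = Add(4, Mul(-1, Pow(Add(9, 21), 2))) = Add(4, Mul(-1, Pow(30, 2))) = Add(4, Mul(-1, 900)) = Add(4, -900) = -896)
Add(Mul(-27591, Pow(W, -1)), Mul(Function('X')(50), Pow(Function('s')(64), -1))) = Add(Mul(-27591, Pow(-896, -1)), Mul(Add(-205, Mul(-191, 50)), Pow(Pow(64, 2), -1))) = Add(Mul(-27591, Rational(-1, 896)), Mul(Add(-205, -9550), Pow(4096, -1))) = Add(Rational(27591, 896), Mul(-9755, Rational(1, 4096))) = Add(Rational(27591, 896), Rational(-9755, 4096)) = Rational(814627, 28672)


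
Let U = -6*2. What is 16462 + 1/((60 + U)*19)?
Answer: 15013345/912 ≈ 16462.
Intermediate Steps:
U = -12
16462 + 1/((60 + U)*19) = 16462 + 1/((60 - 12)*19) = 16462 + 1/(48*19) = 16462 + 1/912 = 15013345/912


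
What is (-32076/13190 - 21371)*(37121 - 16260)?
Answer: -2940520311163/6595 ≈ -4.4587e+8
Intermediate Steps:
(-32076/13190 - 21371)*(37121 - 16260) = (-32076*1/13190 - 21371)*20861 = (-16038/6595 - 21371)*20861 = -140957783/6595*20861 = -2940520311163/6595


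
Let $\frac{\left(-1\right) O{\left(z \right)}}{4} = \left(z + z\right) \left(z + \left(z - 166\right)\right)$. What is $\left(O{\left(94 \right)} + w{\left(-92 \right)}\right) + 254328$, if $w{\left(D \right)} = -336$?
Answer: $237448$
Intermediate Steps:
$O{\left(z \right)} = - 8 z \left(-166 + 2 z\right)$ ($O{\left(z \right)} = - 4 \left(z + z\right) \left(z + \left(z - 166\right)\right) = - 4 \cdot 2 z \left(z + \left(-166 + z\right)\right) = - 4 \cdot 2 z \left(-166 + 2 z\right) = - 8 z \left(-166 + 2 z\right)$)
$\left(O{\left(94 \right)} + w{\left(-92 \right)}\right) + 254328 = \left(16 \cdot 94 \left(83 - 94\right) - 336\right) + 254328 = \left(16 \cdot 94 \left(-11\right) - 336\right) + 254328 = \left(-16544 - 336\right) + 254328 = -16880 + 254328 = 237448$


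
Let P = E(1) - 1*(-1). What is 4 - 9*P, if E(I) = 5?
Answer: -50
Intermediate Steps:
P = 6 (P = 5 - 1*(-1) = 5 + 1 = 6)
4 - 9*P = 4 - 9*6 = 4 - 54 = -50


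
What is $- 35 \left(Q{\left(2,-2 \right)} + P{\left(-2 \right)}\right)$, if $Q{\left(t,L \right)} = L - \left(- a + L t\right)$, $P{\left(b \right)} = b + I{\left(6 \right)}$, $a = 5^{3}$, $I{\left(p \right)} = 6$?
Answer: $-4585$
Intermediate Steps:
$a = 125$
$P{\left(b \right)} = 6 + b$ ($P{\left(b \right)} = b + 6 = 6 + b$)
$Q{\left(t,L \right)} = 125 + L - L t$ ($Q{\left(t,L \right)} = L - \left(-125 + L t\right) = 125 + L - L t$)
$- 35 \left(Q{\left(2,-2 \right)} + P{\left(-2 \right)}\right) = - 35 \left(\left(125 - 2 - \left(-2\right) 2\right) + \left(6 - 2\right)\right) = - 35 \left(\left(125 - 2 + 4\right) + 4\right) = - 35 \left(127 + 4\right) = \left(-35\right) 131 = -4585$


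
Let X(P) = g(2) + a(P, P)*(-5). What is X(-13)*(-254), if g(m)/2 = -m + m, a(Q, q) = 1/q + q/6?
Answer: -111125/39 ≈ -2849.4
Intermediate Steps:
a(Q, q) = 1/q + q/6 (a(Q, q) = 1/q + q*(⅙) = 1/q + q/6)
g(m) = 0 (g(m) = 2*(-m + m) = 2*0 = 0)
X(P) = -5/P - 5*P/6 (X(P) = 0 + (1/P + P/6)*(-5) = 0 + (-5/P - 5*P/6) = -5/P - 5*P/6)
X(-13)*(-254) = (-5/(-13) - ⅚*(-13))*(-254) = (-5*(-1/13) + 65/6)*(-254) = (5/13 + 65/6)*(-254) = (875/78)*(-254) = -111125/39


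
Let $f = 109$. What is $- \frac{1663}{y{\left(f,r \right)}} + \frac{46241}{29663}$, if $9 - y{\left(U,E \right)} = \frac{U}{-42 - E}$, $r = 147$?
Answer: $- \frac{9239592331}{53690030} \approx -172.09$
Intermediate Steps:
$y{\left(U,E \right)} = 9 - \frac{U}{-42 - E}$
$- \frac{1663}{y{\left(f,r \right)}} + \frac{46241}{29663} = - \frac{1663}{\frac{1}{42 + 147} \left(378 + 109 + 9 \cdot 147\right)} + \frac{46241}{29663} = - \frac{1663}{\frac{1}{189} \left(378 + 109 + 1323\right)} + 46241 \cdot \frac{1}{29663} = - \frac{1663}{\frac{1}{189} \cdot 1810} + \frac{46241}{29663} = - \frac{1663}{\frac{1810}{189}} + \frac{46241}{29663} = \left(-1663\right) \frac{189}{1810} + \frac{46241}{29663} = - \frac{314307}{1810} + \frac{46241}{29663} = - \frac{9239592331}{53690030}$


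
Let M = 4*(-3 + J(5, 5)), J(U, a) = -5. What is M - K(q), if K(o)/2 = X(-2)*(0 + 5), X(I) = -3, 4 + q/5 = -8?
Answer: -2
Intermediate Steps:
q = -60 (q = -20 + 5*(-8) = -20 - 40 = -60)
K(o) = -30 (K(o) = 2*(-3*(0 + 5)) = 2*(-3*5) = 2*(-15) = -30)
M = -32 (M = 4*(-3 - 5) = 4*(-8) = -32)
M - K(q) = -32 - 1*(-30) = -32 + 30 = -2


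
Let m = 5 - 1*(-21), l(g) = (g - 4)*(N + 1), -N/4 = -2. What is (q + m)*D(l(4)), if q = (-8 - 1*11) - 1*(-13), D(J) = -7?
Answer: -140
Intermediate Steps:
N = 8 (N = -4*(-2) = 8)
l(g) = -36 + 9*g (l(g) = (g - 4)*(8 + 1) = (-4 + g)*9 = -36 + 9*g)
q = -6 (q = (-8 - 11) + 13 = -19 + 13 = -6)
m = 26 (m = 5 + 21 = 26)
(q + m)*D(l(4)) = (-6 + 26)*(-7) = 20*(-7) = -140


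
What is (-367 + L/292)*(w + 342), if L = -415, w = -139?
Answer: -21838537/292 ≈ -74790.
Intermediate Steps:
(-367 + L/292)*(w + 342) = (-367 - 415/292)*(-139 + 342) = (-367 - 415*1/292)*203 = (-367 - 415/292)*203 = -107579/292*203 = -21838537/292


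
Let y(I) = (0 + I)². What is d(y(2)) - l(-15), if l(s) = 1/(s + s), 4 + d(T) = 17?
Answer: 391/30 ≈ 13.033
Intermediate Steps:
y(I) = I²
d(T) = 13 (d(T) = -4 + 17 = 13)
l(s) = 1/(2*s)
d(y(2)) - l(-15) = 13 - 1/(2*(-15)) = 13 - (-1)/(2*15) = 13 - 1*(-1/30) = 13 + 1/30 = 391/30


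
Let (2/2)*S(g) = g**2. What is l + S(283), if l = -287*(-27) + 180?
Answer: 88018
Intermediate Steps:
l = 7929 (l = 7749 + 180 = 7929)
S(g) = g**2
l + S(283) = 7929 + 283**2 = 7929 + 80089 = 88018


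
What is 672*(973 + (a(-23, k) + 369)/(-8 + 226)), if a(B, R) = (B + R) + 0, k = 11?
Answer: 71390256/109 ≈ 6.5496e+5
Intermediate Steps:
a(B, R) = B + R
672*(973 + (a(-23, k) + 369)/(-8 + 226)) = 672*(973 + ((-23 + 11) + 369)/(-8 + 226)) = 672*(973 + (-12 + 369)/218) = 672*(973 + 357*(1/218)) = 672*(973 + 357/218) = 672*(212471/218) = 71390256/109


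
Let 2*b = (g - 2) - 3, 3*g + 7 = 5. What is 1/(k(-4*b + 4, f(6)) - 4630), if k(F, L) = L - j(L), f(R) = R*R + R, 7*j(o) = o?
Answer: -1/4594 ≈ -0.00021768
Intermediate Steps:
g = -2/3 (g = -7/3 + (1/3)*5 = -7/3 + 5/3 = -2/3 ≈ -0.66667)
j(o) = o/7
f(R) = R + R**2 (f(R) = R**2 + R = R + R**2)
b = -17/6 (b = ((-2/3 - 2) - 3)/2 = (-8/3 - 3)/2 = (1/2)*(-17/3) = -17/6 ≈ -2.8333)
k(F, L) = 6*L/7 (k(F, L) = L - L/7 = 6*L/7)
1/(k(-4*b + 4, f(6)) - 4630) = 1/(6*(6*(1 + 6))/7 - 4630) = 1/(6*(6*7)/7 - 4630) = 1/((6/7)*42 - 4630) = 1/(36 - 4630) = 1/(-4594) = -1/4594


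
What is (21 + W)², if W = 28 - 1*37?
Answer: 144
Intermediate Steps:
W = -9 (W = 28 - 37 = -9)
(21 + W)² = (21 - 9)² = 12² = 144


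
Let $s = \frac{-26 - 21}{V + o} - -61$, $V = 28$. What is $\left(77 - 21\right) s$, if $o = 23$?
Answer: $\frac{171584}{51} \approx 3364.4$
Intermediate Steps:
$s = \frac{3064}{51}$ ($s = \frac{-26 - 21}{28 + 23} - -61 = - \frac{47}{51} + 61 = \frac{3064}{51} \approx 60.078$)
$\left(77 - 21\right) s = \left(77 - 21\right) \frac{3064}{51} = 56 \cdot \frac{3064}{51} = \frac{171584}{51}$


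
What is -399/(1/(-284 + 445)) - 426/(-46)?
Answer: -1477284/23 ≈ -64230.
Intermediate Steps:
-399/(1/(-284 + 445)) - 426/(-46) = -399/(1/161) - 426*(-1/46) = -399/1/161 + 213/23 = -399*161 + 213/23 = -64239 + 213/23 = -1477284/23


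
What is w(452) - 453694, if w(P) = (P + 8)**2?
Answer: -242094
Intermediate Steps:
w(P) = (8 + P)**2
w(452) - 453694 = (8 + 452)**2 - 453694 = 460**2 - 453694 = 211600 - 453694 = -242094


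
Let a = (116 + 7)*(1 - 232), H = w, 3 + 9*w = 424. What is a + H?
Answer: -255296/9 ≈ -28366.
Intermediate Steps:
w = 421/9 (w = -1/3 + (1/9)*424 = -1/3 + 424/9 = 421/9 ≈ 46.778)
H = 421/9 ≈ 46.778
a = -28413 (a = 123*(-231) = -28413)
a + H = -28413 + 421/9 = -255296/9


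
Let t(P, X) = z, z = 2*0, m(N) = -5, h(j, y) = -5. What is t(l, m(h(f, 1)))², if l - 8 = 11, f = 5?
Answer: 0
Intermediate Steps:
l = 19 (l = 8 + 11 = 19)
z = 0
t(P, X) = 0
t(l, m(h(f, 1)))² = 0² = 0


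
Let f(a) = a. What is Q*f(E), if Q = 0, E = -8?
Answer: 0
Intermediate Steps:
Q*f(E) = 0*(-8) = 0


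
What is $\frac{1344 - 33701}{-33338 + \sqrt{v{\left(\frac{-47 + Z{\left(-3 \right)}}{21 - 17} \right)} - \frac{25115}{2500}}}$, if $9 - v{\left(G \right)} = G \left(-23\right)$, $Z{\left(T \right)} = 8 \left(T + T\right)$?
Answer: $\frac{3548413375}{3655996024} + \frac{8515 i \sqrt{85515}}{3655996024} \approx 0.97057 + 0.00068108 i$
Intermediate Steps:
$Z{\left(T \right)} = 16 T$ ($Z{\left(T \right)} = 8 \cdot 2 T = 16 T$)
$v{\left(G \right)} = 9 + 23 G$ ($v{\left(G \right)} = 9 - G \left(-23\right) = 9 - - 23 G = 9 + 23 G$)
$\frac{1344 - 33701}{-33338 + \sqrt{v{\left(\frac{-47 + Z{\left(-3 \right)}}{21 - 17} \right)} - \frac{25115}{2500}}} = \frac{1344 - 33701}{-33338 + \sqrt{\left(9 + 23 \frac{-47 + 16 \left(-3\right)}{21 - 17}\right) - \frac{25115}{2500}}} = - \frac{32357}{-33338 + \sqrt{\left(9 + 23 \frac{-47 - 48}{4}\right) - \frac{5023}{500}}} = - \frac{32357}{-33338 + \sqrt{\left(9 + 23 \left(\left(-95\right) \frac{1}{4}\right)\right) - \frac{5023}{500}}} = - \frac{32357}{-33338 + \sqrt{\left(9 + 23 \left(- \frac{95}{4}\right)\right) - \frac{5023}{500}}} = - \frac{32357}{-33338 + \sqrt{\left(9 - \frac{2185}{4}\right) - \frac{5023}{500}}} = - \frac{32357}{-33338 + \sqrt{- \frac{2149}{4} - \frac{5023}{500}}} = - \frac{32357}{-33338 + \sqrt{- \frac{68412}{125}}} = - \frac{32357}{-33338 + \frac{2 i \sqrt{85515}}{25}}$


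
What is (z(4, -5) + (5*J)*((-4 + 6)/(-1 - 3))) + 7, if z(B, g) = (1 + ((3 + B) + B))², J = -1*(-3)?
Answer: 287/2 ≈ 143.50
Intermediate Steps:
J = 3
z(B, g) = (4 + 2*B)² (z(B, g) = (1 + (3 + 2*B))² = (4 + 2*B)²)
(z(4, -5) + (5*J)*((-4 + 6)/(-1 - 3))) + 7 = (4*(2 + 4)² + (5*3)*((-4 + 6)/(-1 - 3))) + 7 = (4*6² + 15*(2/(-4))) + 7 = (4*36 + 15*(2*(-¼))) + 7 = (144 + 15*(-½)) + 7 = (144 - 15/2) + 7 = 273/2 + 7 = 287/2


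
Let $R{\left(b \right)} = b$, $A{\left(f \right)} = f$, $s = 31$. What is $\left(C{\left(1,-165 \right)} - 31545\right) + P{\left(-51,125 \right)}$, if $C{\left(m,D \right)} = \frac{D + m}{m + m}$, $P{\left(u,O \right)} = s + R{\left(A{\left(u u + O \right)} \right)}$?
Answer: $-28870$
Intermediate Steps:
$P{\left(u,O \right)} = 31 + O + u^{2}$ ($P{\left(u,O \right)} = 31 + \left(u u + O\right) = 31 + \left(u^{2} + O\right) = 31 + \left(O + u^{2}\right) = 31 + O + u^{2}$)
$C{\left(m,D \right)} = \frac{D + m}{2 m}$
$\left(C{\left(1,-165 \right)} - 31545\right) + P{\left(-51,125 \right)} = \left(\frac{-165 + 1}{2 \cdot 1} - 31545\right) + \left(31 + 125 + \left(-51\right)^{2}\right) = \left(\frac{1}{2} \cdot 1 \left(-164\right) - 31545\right) + \left(31 + 125 + 2601\right) = \left(-82 - 31545\right) + 2757 = -31627 + 2757 = -28870$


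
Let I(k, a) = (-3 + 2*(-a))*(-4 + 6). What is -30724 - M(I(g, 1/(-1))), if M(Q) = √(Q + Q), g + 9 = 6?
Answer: -30724 - 2*I ≈ -30724.0 - 2.0*I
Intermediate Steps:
g = -3 (g = -9 + 6 = -3)
I(k, a) = -6 - 4*a (I(k, a) = (-3 - 2*a)*2 = -6 - 4*a)
M(Q) = √2*√Q (M(Q) = √(2*Q) = √2*√Q)
-30724 - M(I(g, 1/(-1))) = -30724 - √2*√(-6 - 4/(-1)) = -30724 - √2*√(-6 - 4*(-1)) = -30724 - √2*√(-6 + 4) = -30724 - √2*√(-2) = -30724 - √2*I*√2 = -30724 - 2*I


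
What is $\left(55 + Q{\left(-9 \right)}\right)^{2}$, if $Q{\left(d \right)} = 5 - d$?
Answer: $4761$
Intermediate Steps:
$\left(55 + Q{\left(-9 \right)}\right)^{2} = \left(55 + \left(5 - -9\right)\right)^{2} = \left(55 + \left(5 + 9\right)\right)^{2} = \left(55 + 14\right)^{2} = 69^{2} = 4761$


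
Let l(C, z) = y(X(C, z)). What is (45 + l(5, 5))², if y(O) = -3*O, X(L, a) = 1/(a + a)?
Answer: 199809/100 ≈ 1998.1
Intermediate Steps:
X(L, a) = 1/(2*a)
l(C, z) = -3/(2*z)
(45 + l(5, 5))² = (45 - 3/2/5)² = (45 - 3/2*⅕)² = (45 - 3/10)² = (447/10)² = 199809/100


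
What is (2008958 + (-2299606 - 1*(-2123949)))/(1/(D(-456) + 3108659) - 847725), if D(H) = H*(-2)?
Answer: -5700779623871/2636061075974 ≈ -2.1626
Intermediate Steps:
D(H) = -2*H
(2008958 + (-2299606 - 1*(-2123949)))/(1/(D(-456) + 3108659) - 847725) = (2008958 + (-2299606 - 1*(-2123949)))/(1/(-2*(-456) + 3108659) - 847725) = (2008958 + (-2299606 + 2123949))/(1/(912 + 3108659) - 847725) = (2008958 - 175657)/(1/3109571 - 847725) = 1833301/(1/3109571 - 847725) = 1833301/(-2636061075974/3109571) = 1833301*(-3109571/2636061075974) = -5700779623871/2636061075974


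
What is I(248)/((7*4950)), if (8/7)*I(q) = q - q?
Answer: 0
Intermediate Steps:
I(q) = 0 (I(q) = 7*(q - q)/8 = (7/8)*0 = 0)
I(248)/((7*4950)) = 0/((7*4950)) = 0/34650 = 0*(1/34650) = 0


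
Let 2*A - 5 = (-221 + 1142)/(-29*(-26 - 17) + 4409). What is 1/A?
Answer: 11312/29201 ≈ 0.38738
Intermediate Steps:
A = 29201/11312 (A = 5/2 + ((-221 + 1142)/(-29*(-26 - 17) + 4409))/2 = 5/2 + (921/(-29*(-43) + 4409))/2 = 5/2 + (921/(1247 + 4409))/2 = 5/2 + (921/5656)/2 = 5/2 + (921*(1/5656))/2 = 5/2 + (½)*(921/5656) = 5/2 + 921/11312 = 29201/11312 ≈ 2.5814)
1/A = 1/(29201/11312) = 11312/29201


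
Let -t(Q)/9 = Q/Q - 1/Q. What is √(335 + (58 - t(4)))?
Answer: √1599/2 ≈ 19.994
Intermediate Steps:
t(Q) = -9 + 9/Q (t(Q) = -9*(Q/Q - 1/Q) = -9*(1 - 1/Q) = -9 + 9/Q)
√(335 + (58 - t(4))) = √(335 + (58 - (-9 + 9/4))) = √(335 + (58 - 1*(-27/4))) = √(335 + (58 + 27/4)) = √(335 + 259/4) = √(1599/4) = √1599/2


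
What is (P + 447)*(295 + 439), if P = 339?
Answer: 576924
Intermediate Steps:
(P + 447)*(295 + 439) = (339 + 447)*(295 + 439) = 786*734 = 576924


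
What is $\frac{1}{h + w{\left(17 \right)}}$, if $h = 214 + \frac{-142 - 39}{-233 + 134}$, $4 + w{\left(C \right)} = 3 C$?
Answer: $\frac{99}{26020} \approx 0.0038048$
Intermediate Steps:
$w{\left(C \right)} = -4 + 3 C$
$h = \frac{21367}{99}$ ($h = 214 - \frac{181}{-99} = 214 - - \frac{181}{99} = 214 + \frac{181}{99} = \frac{21367}{99} \approx 215.83$)
$\frac{1}{h + w{\left(17 \right)}} = \frac{1}{\frac{21367}{99} + \left(-4 + 3 \cdot 17\right)} = \frac{1}{\frac{21367}{99} + \left(-4 + 51\right)} = \frac{1}{\frac{21367}{99} + 47} = \frac{1}{\frac{26020}{99}} = \frac{99}{26020}$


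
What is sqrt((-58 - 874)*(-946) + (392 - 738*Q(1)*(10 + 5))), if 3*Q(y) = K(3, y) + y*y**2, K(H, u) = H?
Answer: 2*sqrt(216826) ≈ 931.29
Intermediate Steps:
Q(y) = 1 + y**3/3 (Q(y) = (3 + y*y**2)/3 = (3 + y**3)/3 = 1 + y**3/3)
sqrt((-58 - 874)*(-946) + (392 - 738*Q(1)*(10 + 5))) = sqrt((-58 - 874)*(-946) + (392 - 738*(1 + (1/3)*1**3)*(10 + 5))) = sqrt(-932*(-946) + (392 - 738*(1 + (1/3)*1)*15)) = sqrt(881672 + (392 - 738*(1 + 1/3)*15)) = sqrt(881672 + (392 - 984*15)) = sqrt(881672 + (392 - 738*20)) = sqrt(881672 + (392 - 14760)) = sqrt(881672 - 14368) = sqrt(867304) = 2*sqrt(216826)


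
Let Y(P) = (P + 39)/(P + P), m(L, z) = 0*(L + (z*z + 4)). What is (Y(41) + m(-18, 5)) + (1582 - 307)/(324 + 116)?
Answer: 13975/3608 ≈ 3.8733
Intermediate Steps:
m(L, z) = 0 (m(L, z) = 0*(L + (z**2 + 4)) = 0*(L + (4 + z**2)) = 0*(4 + L + z**2) = 0)
Y(P) = (39 + P)/(2*P) (Y(P) = (39 + P)/((2*P)) = (39 + P)*(1/(2*P)) = (39 + P)/(2*P))
(Y(41) + m(-18, 5)) + (1582 - 307)/(324 + 116) = ((1/2)*(39 + 41)/41 + 0) + (1582 - 307)/(324 + 116) = ((1/2)*(1/41)*80 + 0) + 1275/440 = (40/41 + 0) + 1275*(1/440) = 40/41 + 255/88 = 13975/3608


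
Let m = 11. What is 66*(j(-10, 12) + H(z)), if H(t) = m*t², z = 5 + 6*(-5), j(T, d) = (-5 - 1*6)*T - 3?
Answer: 460812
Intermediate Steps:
j(T, d) = -3 - 11*T (j(T, d) = (-5 - 6)*T - 3 = -11*T - 3 = -3 - 11*T)
z = -25 (z = 5 - 30 = -25)
H(t) = 11*t²
66*(j(-10, 12) + H(z)) = 66*((-3 - 11*(-10)) + 11*(-25)²) = 66*((-3 + 110) + 11*625) = 66*(107 + 6875) = 66*6982 = 460812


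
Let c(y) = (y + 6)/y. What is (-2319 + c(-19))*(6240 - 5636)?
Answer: -26604992/19 ≈ -1.4003e+6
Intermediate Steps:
c(y) = (6 + y)/y
(-2319 + c(-19))*(6240 - 5636) = (-2319 + (6 - 19)/(-19))*(6240 - 5636) = (-2319 - 1/19*(-13))*604 = (-2319 + 13/19)*604 = -44048/19*604 = -26604992/19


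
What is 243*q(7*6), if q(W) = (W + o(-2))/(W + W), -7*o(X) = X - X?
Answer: 243/2 ≈ 121.50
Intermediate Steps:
o(X) = 0 (o(X) = -(X - X)/7 = -⅐*0 = 0)
q(W) = ½ (q(W) = (W + 0)/(W + W) = W/((2*W)) = W*(1/(2*W)) = ½)
243*q(7*6) = 243*(½) = 243/2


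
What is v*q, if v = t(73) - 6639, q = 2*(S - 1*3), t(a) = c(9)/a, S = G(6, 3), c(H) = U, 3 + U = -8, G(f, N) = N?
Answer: 0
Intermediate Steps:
U = -11 (U = -3 - 8 = -11)
c(H) = -11
S = 3
t(a) = -11/a
q = 0 (q = 2*(3 - 1*3) = 2*(3 - 3) = 2*0 = 0)
v = -484658/73 (v = -11/73 - 6639 = -484658/73 ≈ -6639.1)
v*q = -484658/73*0 = 0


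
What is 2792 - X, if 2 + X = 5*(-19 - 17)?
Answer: 2974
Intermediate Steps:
X = -182 (X = -2 + 5*(-19 - 17) = -2 + 5*(-36) = -2 - 180 = -182)
2792 - X = 2792 - 1*(-182) = 2792 + 182 = 2974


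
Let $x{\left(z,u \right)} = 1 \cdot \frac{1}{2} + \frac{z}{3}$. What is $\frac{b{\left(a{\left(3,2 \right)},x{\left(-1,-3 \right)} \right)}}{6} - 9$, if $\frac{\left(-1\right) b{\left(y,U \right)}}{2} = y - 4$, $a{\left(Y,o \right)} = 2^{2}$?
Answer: $-9$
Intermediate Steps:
$a{\left(Y,o \right)} = 4$
$x{\left(z,u \right)} = \frac{1}{2} + \frac{z}{3}$ ($x{\left(z,u \right)} = 1 \cdot \frac{1}{2} + z \frac{1}{3} = \frac{1}{2} + \frac{z}{3}$)
$b{\left(y,U \right)} = 8 - 2 y$ ($b{\left(y,U \right)} = - 2 \left(y - 4\right) = - 2 \left(-4 + y\right) = 8 - 2 y$)
$\frac{b{\left(a{\left(3,2 \right)},x{\left(-1,-3 \right)} \right)}}{6} - 9 = \frac{8 - 8}{6} - 9 = \frac{1}{6} \cdot 0 - 9 = 0 - 9 = -9$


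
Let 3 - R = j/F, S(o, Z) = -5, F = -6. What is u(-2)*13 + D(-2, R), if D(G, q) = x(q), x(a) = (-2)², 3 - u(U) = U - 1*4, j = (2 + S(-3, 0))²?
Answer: 121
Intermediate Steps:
j = 9 (j = (2 - 5)² = (-3)² = 9)
u(U) = 7 - U (u(U) = 3 - (U - 1*4) = 3 - (U - 4) = 3 - (-4 + U) = 3 + (4 - U) = 7 - U)
R = 9/2 (R = 3 - 9/(-6) = 3 - 9*(-1)/6 = 3 - 1*(-3/2) = 3 + 3/2 = 9/2 ≈ 4.5000)
x(a) = 4
D(G, q) = 4
u(-2)*13 + D(-2, R) = (7 - 1*(-2))*13 + 4 = (7 + 2)*13 + 4 = 9*13 + 4 = 117 + 4 = 121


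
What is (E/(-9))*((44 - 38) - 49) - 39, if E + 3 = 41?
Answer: 1283/9 ≈ 142.56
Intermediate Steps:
E = 38 (E = -3 + 41 = 38)
(E/(-9))*((44 - 38) - 49) - 39 = (38/(-9))*((44 - 38) - 49) - 39 = (38*(-1/9))*(6 - 49) - 39 = -38/9*(-43) - 39 = 1634/9 - 39 = 1283/9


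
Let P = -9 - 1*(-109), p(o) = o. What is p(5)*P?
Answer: 500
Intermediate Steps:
P = 100 (P = -9 + 109 = 100)
p(5)*P = 5*100 = 500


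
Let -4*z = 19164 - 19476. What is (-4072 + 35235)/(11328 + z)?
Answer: 31163/11406 ≈ 2.7322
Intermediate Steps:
z = 78 (z = -(19164 - 19476)/4 = -¼*(-312) = 78)
(-4072 + 35235)/(11328 + z) = (-4072 + 35235)/(11328 + 78) = 31163/11406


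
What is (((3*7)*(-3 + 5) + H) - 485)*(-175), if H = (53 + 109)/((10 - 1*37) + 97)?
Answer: 77120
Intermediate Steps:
H = 81/35 (H = 162/((10 - 37) + 97) = 162/(-27 + 97) = 162/70 = 162*(1/70) = 81/35 ≈ 2.3143)
(((3*7)*(-3 + 5) + H) - 485)*(-175) = (((3*7)*(-3 + 5) + 81/35) - 485)*(-175) = ((21*2 + 81/35) - 485)*(-175) = ((42 + 81/35) - 485)*(-175) = (1551/35 - 485)*(-175) = -15424/35*(-175) = 77120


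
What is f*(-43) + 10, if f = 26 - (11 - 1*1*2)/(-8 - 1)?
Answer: -1151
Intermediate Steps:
f = 27 (f = 26 - (11 - 1*2)/(-9) = 26 - (11 - 2)*(-1)/9 = 26 - 9*(-1)/9 = 26 - 1*(-1) = 26 + 1 = 27)
f*(-43) + 10 = 27*(-43) + 10 = -1161 + 10 = -1151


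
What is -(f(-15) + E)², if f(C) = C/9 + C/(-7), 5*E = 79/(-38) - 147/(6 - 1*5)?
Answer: -548168569/636804 ≈ -860.81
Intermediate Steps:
E = -1133/38 (E = (79/(-38) - 147/(6 - 1*5))/5 = (79*(-1/38) - 147/(6 - 5))/5 = (-79/38 - 147/1)/5 = (-79/38 - 147*1)/5 = (-79/38 - 147)/5 = (⅕)*(-5665/38) = -1133/38 ≈ -29.816)
f(C) = -2*C/63 (f(C) = C*(⅑) + C*(-⅐) = C/9 - C/7 = -2*C/63)
-(f(-15) + E)² = -(-2/63*(-15) - 1133/38)² = -(10/21 - 1133/38)² = -(-23413/798)² = -1*548168569/636804 = -548168569/636804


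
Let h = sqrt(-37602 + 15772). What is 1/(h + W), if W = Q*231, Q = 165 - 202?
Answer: -231/1974947 - I*sqrt(21830)/73073039 ≈ -0.00011697 - 2.0219e-6*I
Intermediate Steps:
Q = -37
h = I*sqrt(21830) (h = sqrt(-21830) = I*sqrt(21830) ≈ 147.75*I)
W = -8547 (W = -37*231 = -8547)
1/(h + W) = 1/(I*sqrt(21830) - 8547) = 1/(-8547 + I*sqrt(21830))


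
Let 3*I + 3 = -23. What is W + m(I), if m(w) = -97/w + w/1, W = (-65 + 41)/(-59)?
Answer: 13495/4602 ≈ 2.9324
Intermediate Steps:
I = -26/3 (I = -1 + (⅓)*(-23) = -1 - 23/3 = -26/3 ≈ -8.6667)
W = 24/59 (W = -1/59*(-24) = 24/59 ≈ 0.40678)
m(w) = w - 97/w (m(w) = -97/w + w*1 = -97/w + w = w - 97/w)
W + m(I) = 24/59 + (-26/3 - 97/(-26/3)) = 24/59 + (-26/3 - 97*(-3/26)) = 24/59 + (-26/3 + 291/26) = 24/59 + 197/78 = 13495/4602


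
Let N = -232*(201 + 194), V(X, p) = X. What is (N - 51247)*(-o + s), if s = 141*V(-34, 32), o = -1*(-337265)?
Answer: 48875784333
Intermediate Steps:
o = 337265
s = -4794 (s = 141*(-34) = -4794)
N = -91640 (N = -232*395 = -91640)
(N - 51247)*(-o + s) = (-91640 - 51247)*(-1*337265 - 4794) = -142887*(-337265 - 4794) = -142887*(-342059) = 48875784333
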